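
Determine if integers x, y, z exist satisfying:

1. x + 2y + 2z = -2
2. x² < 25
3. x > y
Yes

Take x = 0, y = -1, z = 0. Substituting into each constraint:
  (1) 0 + 2(-1) + 2(0) = -2 ✓
  (2) x² = (0)² = 0, and 0 < 25 ✓
  (3) 0 > -1 ✓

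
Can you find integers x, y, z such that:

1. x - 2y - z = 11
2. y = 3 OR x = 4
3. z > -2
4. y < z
Yes

Take x = 21, y = 3, z = 4. Substituting into each constraint:
  (1) 21 - 2(3) + (-4) = 11 ✓
  (2) y = 3, target 3 ✓ (first branch holds)
  (3) 4 > -2 ✓
  (4) 3 < 4 ✓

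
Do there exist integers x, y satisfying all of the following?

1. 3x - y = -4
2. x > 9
Yes

Take x = 10, y = 34. Substituting into each constraint:
  (1) 3(10) + (-34) = -4 ✓
  (2) 10 > 9 ✓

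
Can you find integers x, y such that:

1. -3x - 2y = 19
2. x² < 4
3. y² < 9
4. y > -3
No

A contradictory subset is {-3x - 2y = 19, x² < 4, y > -3}. No integer assignment can satisfy these jointly:

  - -3x - 2y = 19: is a linear equation tying the variables together
  - x² < 4: restricts x to |x| ≤ 1
  - y > -3: bounds one variable relative to a constant

Range argument: with x ∈ [-1, 1], y ∈ [-2, ∞], the left side of the equation is at most 7, but the right side is 19 > 7. No integer solution exists.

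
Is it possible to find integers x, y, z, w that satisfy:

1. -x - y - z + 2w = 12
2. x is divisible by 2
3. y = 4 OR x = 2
Yes

Take x = 2, y = 0, z = -14, w = 0. Substituting into each constraint:
  (1) (-2) + 0 + 14 + 2(0) = 12 ✓
  (2) 2 = 2 × 1, remainder 0 ✓
  (3) x = 2, target 2 ✓ (second branch holds)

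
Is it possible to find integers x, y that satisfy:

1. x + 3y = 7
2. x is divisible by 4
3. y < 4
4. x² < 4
No

The full constraint system is jointly infeasible over the integers. Each constraint and what it forces:

  - x + 3y = 7: is a linear equation tying the variables together
  - x is divisible by 4: restricts x to multiples of 4
  - y < 4: bounds one variable relative to a constant
  - x² < 4: restricts x to |x| ≤ 1

The bounds confine x to {0} with 4 | x. For each value, substitute into the equation:
  • x = 0: the equation gives 3y = 7, so y would not be an integer.
Every case fails, so no integer solution exists.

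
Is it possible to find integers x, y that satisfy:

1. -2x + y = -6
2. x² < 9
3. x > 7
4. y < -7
No

A contradictory subset is {-2x + y = -6, x > 7, y < -7}. No integer assignment can satisfy these jointly:

  - -2x + y = -6: is a linear equation tying the variables together
  - x > 7: bounds one variable relative to a constant
  - y < -7: bounds one variable relative to a constant

Range argument: with x ∈ [8, ∞], y ∈ [−∞, -8], the left side of the equation is at most -24, but the right side is -6 > -24. No integer solution exists.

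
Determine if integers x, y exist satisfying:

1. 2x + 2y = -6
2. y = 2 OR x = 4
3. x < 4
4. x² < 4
No

The full constraint system is jointly infeasible over the integers. Each constraint and what it forces:

  - 2x + 2y = -6: is a linear equation tying the variables together
  - y = 2 OR x = 4: forces a choice: either y = 2 or x = 4
  - x < 4: bounds one variable relative to a constant
  - x² < 4: restricts x to |x| ≤ 1

Split on the disjunction (y = 2 OR x = 4):
  • If y = 2: the equation forces x = -5, but x² < 4 requires |x| ≤ 1.
  • If x = 4: this contradicts x² < 4, which requires |x| ≤ 1.
Both branches are infeasible, so the system has no integer solution.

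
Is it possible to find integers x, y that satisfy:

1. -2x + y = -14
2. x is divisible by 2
Yes

Take x = 0, y = -14. Substituting into each constraint:
  (1) -2(0) + (-14) = -14 ✓
  (2) 0 = 2 × 0, remainder 0 ✓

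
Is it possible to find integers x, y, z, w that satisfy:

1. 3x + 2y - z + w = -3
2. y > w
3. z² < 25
Yes

Take x = 0, y = 0, z = 2, w = -1. Substituting into each constraint:
  (1) 3(0) + 2(0) + (-2) + (-1) = -3 ✓
  (2) 0 > -1 ✓
  (3) z² = (2)² = 4, and 4 < 25 ✓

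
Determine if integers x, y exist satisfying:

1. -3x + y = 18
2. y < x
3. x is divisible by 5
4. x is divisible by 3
Yes

Take x = -15, y = -27. Substituting into each constraint:
  (1) -3(-15) + (-27) = 18 ✓
  (2) -27 < -15 ✓
  (3) -15 = 5 × -3, remainder 0 ✓
  (4) -15 = 3 × -5, remainder 0 ✓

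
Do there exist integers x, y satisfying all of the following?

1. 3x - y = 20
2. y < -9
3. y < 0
Yes

Take x = 0, y = -20. Substituting into each constraint:
  (1) 3(0) + 20 = 20 ✓
  (2) -20 < -9 ✓
  (3) -20 < 0 ✓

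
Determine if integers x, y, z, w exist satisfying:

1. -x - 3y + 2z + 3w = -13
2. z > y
Yes

Take x = 15, y = 0, z = 1, w = 0. Substituting into each constraint:
  (1) (-15) - 3(0) + 2(1) + 3(0) = -13 ✓
  (2) 1 > 0 ✓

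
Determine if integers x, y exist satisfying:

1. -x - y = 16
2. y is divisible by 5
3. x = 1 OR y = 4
No

The full constraint system is jointly infeasible over the integers. Each constraint and what it forces:

  - -x - y = 16: is a linear equation tying the variables together
  - y is divisible by 5: restricts y to multiples of 5
  - x = 1 OR y = 4: forces a choice: either x = 1 or y = 4

Split on the disjunction (x = 1 OR y = 4):
  • If x = 1: with x = 1, writing y = 5y', every remaining term of the linear equation is divisible by 5, so the left side is ≡ 0 (mod 5); but the right side 17 ≡ 2 (mod 5). No integers can satisfy it.
  • If y = 4: this contradicts the divisibility constraint — 4 is not a multiple of 5.
Both branches are infeasible, so the system has no integer solution.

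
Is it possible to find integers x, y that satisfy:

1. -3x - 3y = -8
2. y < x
No

Even the single constraint (-3x - 3y = -8) is infeasible over the integers.

  - -3x - 3y = -8: every term on the left is divisible by 3, so the LHS ≡ 0 (mod 3), but the RHS -8 is not — no integer solution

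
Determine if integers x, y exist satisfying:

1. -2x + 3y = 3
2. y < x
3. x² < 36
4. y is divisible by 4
No

A contradictory subset is {-2x + 3y = 3, y is divisible by 4}. No integer assignment can satisfy these jointly:

  - -2x + 3y = 3: is a linear equation tying the variables together
  - y is divisible by 4: restricts y to multiples of 4

Modular obstruction: writing y = 4y', every remaining term of the linear equation is divisible by 2, so the left side is ≡ 0 (mod 2); but the right side 3 ≡ 1 (mod 2). No integers can satisfy it.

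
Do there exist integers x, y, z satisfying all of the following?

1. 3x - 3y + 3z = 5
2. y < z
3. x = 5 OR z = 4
No

Even the single constraint (3x - 3y + 3z = 5) is infeasible over the integers.

  - 3x - 3y + 3z = 5: every term on the left is divisible by 3, so the LHS ≡ 0 (mod 3), but the RHS 5 is not — no integer solution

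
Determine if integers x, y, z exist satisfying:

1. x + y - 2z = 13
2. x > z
Yes

Take x = 1, y = 12, z = 0. Substituting into each constraint:
  (1) 1 + 12 - 2(0) = 13 ✓
  (2) 1 > 0 ✓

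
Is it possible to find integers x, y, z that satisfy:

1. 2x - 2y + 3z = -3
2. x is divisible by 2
Yes

Take x = 0, y = 3, z = 1. Substituting into each constraint:
  (1) 2(0) - 2(3) + 3(1) = -3 ✓
  (2) 0 = 2 × 0, remainder 0 ✓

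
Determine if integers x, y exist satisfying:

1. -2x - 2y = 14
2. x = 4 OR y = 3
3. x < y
Yes

Take x = -10, y = 3. Substituting into each constraint:
  (1) -2(-10) - 2(3) = 14 ✓
  (2) y = 3, target 3 ✓ (second branch holds)
  (3) -10 < 3 ✓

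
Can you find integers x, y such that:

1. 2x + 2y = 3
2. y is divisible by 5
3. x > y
No

Even the single constraint (2x + 2y = 3) is infeasible over the integers.

  - 2x + 2y = 3: every term on the left is divisible by 2, so the LHS ≡ 0 (mod 2), but the RHS 3 is not — no integer solution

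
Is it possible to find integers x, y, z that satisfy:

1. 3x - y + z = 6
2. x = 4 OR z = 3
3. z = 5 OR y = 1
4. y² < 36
Yes

Take x = 4, y = 1, z = -5. Substituting into each constraint:
  (1) 3(4) + (-1) + (-5) = 6 ✓
  (2) x = 4, target 4 ✓ (first branch holds)
  (3) y = 1, target 1 ✓ (second branch holds)
  (4) y² = (1)² = 1, and 1 < 36 ✓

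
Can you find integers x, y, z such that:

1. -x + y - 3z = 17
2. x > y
Yes

Take x = 1, y = 0, z = -6. Substituting into each constraint:
  (1) (-1) + 0 - 3(-6) = 17 ✓
  (2) 1 > 0 ✓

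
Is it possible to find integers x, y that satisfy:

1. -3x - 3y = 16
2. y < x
No

Even the single constraint (-3x - 3y = 16) is infeasible over the integers.

  - -3x - 3y = 16: every term on the left is divisible by 3, so the LHS ≡ 0 (mod 3), but the RHS 16 is not — no integer solution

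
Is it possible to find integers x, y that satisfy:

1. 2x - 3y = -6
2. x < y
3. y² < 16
Yes

Take x = -3, y = 0. Substituting into each constraint:
  (1) 2(-3) - 3(0) = -6 ✓
  (2) -3 < 0 ✓
  (3) y² = (0)² = 0, and 0 < 16 ✓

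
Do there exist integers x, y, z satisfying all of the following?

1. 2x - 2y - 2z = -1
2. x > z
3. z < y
No

Even the single constraint (2x - 2y - 2z = -1) is infeasible over the integers.

  - 2x - 2y - 2z = -1: every term on the left is divisible by 2, so the LHS ≡ 0 (mod 2), but the RHS -1 is not — no integer solution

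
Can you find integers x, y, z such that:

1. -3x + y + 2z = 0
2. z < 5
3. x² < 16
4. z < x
Yes

Take x = 0, y = 2, z = -1. Substituting into each constraint:
  (1) -3(0) + 2 + 2(-1) = 0 ✓
  (2) -1 < 5 ✓
  (3) x² = (0)² = 0, and 0 < 16 ✓
  (4) -1 < 0 ✓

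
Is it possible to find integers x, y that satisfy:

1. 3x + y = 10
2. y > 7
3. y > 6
Yes

Take x = 0, y = 10. Substituting into each constraint:
  (1) 3(0) + 10 = 10 ✓
  (2) 10 > 7 ✓
  (3) 10 > 6 ✓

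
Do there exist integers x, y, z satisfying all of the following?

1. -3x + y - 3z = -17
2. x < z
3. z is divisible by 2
Yes

Take x = -1, y = -20, z = 0. Substituting into each constraint:
  (1) -3(-1) + (-20) - 3(0) = -17 ✓
  (2) -1 < 0 ✓
  (3) 0 = 2 × 0, remainder 0 ✓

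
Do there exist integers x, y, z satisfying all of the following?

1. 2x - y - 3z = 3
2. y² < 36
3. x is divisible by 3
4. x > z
Yes

Take x = 0, y = 0, z = -1. Substituting into each constraint:
  (1) 2(0) + 0 - 3(-1) = 3 ✓
  (2) y² = (0)² = 0, and 0 < 36 ✓
  (3) 0 = 3 × 0, remainder 0 ✓
  (4) 0 > -1 ✓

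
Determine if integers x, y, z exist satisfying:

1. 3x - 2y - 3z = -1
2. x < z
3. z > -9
Yes

Take x = 0, y = -1, z = 1. Substituting into each constraint:
  (1) 3(0) - 2(-1) - 3(1) = -1 ✓
  (2) 0 < 1 ✓
  (3) 1 > -9 ✓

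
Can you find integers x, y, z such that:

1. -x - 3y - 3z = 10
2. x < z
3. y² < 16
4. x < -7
Yes

Take x = -10, y = 0, z = 0. Substituting into each constraint:
  (1) 10 - 3(0) - 3(0) = 10 ✓
  (2) -10 < 0 ✓
  (3) y² = (0)² = 0, and 0 < 16 ✓
  (4) -10 < -7 ✓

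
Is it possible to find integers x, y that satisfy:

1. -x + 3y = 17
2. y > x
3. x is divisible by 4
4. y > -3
Yes

Take x = 4, y = 7. Substituting into each constraint:
  (1) (-4) + 3(7) = 17 ✓
  (2) 7 > 4 ✓
  (3) 4 = 4 × 1, remainder 0 ✓
  (4) 7 > -3 ✓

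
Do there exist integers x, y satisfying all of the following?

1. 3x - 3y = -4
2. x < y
No

Even the single constraint (3x - 3y = -4) is infeasible over the integers.

  - 3x - 3y = -4: every term on the left is divisible by 3, so the LHS ≡ 0 (mod 3), but the RHS -4 is not — no integer solution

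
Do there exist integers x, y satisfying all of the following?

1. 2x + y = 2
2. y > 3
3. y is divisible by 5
Yes

Take x = -4, y = 10. Substituting into each constraint:
  (1) 2(-4) + 10 = 2 ✓
  (2) 10 > 3 ✓
  (3) 10 = 5 × 2, remainder 0 ✓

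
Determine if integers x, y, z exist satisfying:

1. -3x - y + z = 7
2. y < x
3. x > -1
Yes

Take x = 0, y = -1, z = 6. Substituting into each constraint:
  (1) -3(0) + 1 + 6 = 7 ✓
  (2) -1 < 0 ✓
  (3) 0 > -1 ✓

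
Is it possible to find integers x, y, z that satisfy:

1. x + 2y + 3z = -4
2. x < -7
Yes

Take x = -8, y = 2, z = 0. Substituting into each constraint:
  (1) (-8) + 2(2) + 3(0) = -4 ✓
  (2) -8 < -7 ✓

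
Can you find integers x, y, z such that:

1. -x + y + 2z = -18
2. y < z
Yes

Take x = 17, y = -1, z = 0. Substituting into each constraint:
  (1) (-17) + (-1) + 2(0) = -18 ✓
  (2) -1 < 0 ✓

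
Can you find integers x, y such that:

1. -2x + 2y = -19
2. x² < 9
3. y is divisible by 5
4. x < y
No

Even the single constraint (-2x + 2y = -19) is infeasible over the integers.

  - -2x + 2y = -19: every term on the left is divisible by 2, so the LHS ≡ 0 (mod 2), but the RHS -19 is not — no integer solution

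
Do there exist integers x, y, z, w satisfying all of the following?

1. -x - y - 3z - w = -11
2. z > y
Yes

Take x = 0, y = 0, z = 1, w = 8. Substituting into each constraint:
  (1) 0 + 0 - 3(1) + (-8) = -11 ✓
  (2) 1 > 0 ✓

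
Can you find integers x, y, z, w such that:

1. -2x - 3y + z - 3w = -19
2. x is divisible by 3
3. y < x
Yes

Take x = 0, y = -1, z = 2, w = 8. Substituting into each constraint:
  (1) -2(0) - 3(-1) + 2 - 3(8) = -19 ✓
  (2) 0 = 3 × 0, remainder 0 ✓
  (3) -1 < 0 ✓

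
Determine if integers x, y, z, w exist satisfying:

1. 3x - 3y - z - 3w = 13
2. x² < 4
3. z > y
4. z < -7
Yes

Take x = 0, y = -11, z = -10, w = 10. Substituting into each constraint:
  (1) 3(0) - 3(-11) + 10 - 3(10) = 13 ✓
  (2) x² = (0)² = 0, and 0 < 4 ✓
  (3) -10 > -11 ✓
  (4) -10 < -7 ✓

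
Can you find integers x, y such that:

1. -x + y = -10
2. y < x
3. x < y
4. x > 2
No

A contradictory subset is {y < x, x < y}. No integer assignment can satisfy these jointly:

  - y < x: bounds one variable relative to another variable
  - x < y: bounds one variable relative to another variable

Direct contradiction: x > y and y > x cannot both hold.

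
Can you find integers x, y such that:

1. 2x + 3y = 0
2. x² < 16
Yes

Take x = 0, y = 0. Substituting into each constraint:
  (1) 2(0) + 3(0) = 0 ✓
  (2) x² = (0)² = 0, and 0 < 16 ✓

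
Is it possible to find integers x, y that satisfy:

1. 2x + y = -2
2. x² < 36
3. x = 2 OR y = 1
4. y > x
No

A contradictory subset is {2x + y = -2, x = 2 OR y = 1, y > x}. No integer assignment can satisfy these jointly:

  - 2x + y = -2: is a linear equation tying the variables together
  - x = 2 OR y = 1: forces a choice: either x = 2 or y = 1
  - y > x: bounds one variable relative to another variable

Split on the disjunction (x = 2 OR y = 1):
  • If x = 2: the equation forces y = -6, giving (x, y) = (2, -6), which violates y > x.
  • If y = 1: with y = 1, every remaining term of the linear equation is divisible by 2, so the left side is ≡ 0 (mod 2); but the right side -3 ≡ 1 (mod 2). No integers can satisfy it.
Both branches are infeasible, so the system has no integer solution.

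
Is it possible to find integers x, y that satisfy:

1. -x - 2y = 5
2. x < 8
Yes

Take x = -5, y = 0. Substituting into each constraint:
  (1) 5 - 2(0) = 5 ✓
  (2) -5 < 8 ✓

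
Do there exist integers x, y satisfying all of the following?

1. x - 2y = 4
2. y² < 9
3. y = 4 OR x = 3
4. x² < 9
No

A contradictory subset is {y² < 9, y = 4 OR x = 3, x² < 9}. No integer assignment can satisfy these jointly:

  - y² < 9: restricts y to |y| ≤ 2
  - y = 4 OR x = 3: forces a choice: either y = 4 or x = 3
  - x² < 9: restricts x to |x| ≤ 2

Split on the disjunction (y = 4 OR x = 3):
  • If y = 4: this contradicts y² < 9, which requires |y| ≤ 2.
  • If x = 3: this contradicts x² < 9, which requires |x| ≤ 2.
Both branches are infeasible, so the system has no integer solution.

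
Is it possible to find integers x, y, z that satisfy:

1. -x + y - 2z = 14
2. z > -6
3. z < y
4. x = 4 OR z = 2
Yes

Take x = 4, y = 8, z = -5. Substituting into each constraint:
  (1) (-4) + 8 - 2(-5) = 14 ✓
  (2) -5 > -6 ✓
  (3) -5 < 8 ✓
  (4) x = 4, target 4 ✓ (first branch holds)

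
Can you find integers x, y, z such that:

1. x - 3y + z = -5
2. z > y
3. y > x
Yes

Take x = -6, y = 0, z = 1. Substituting into each constraint:
  (1) (-6) - 3(0) + 1 = -5 ✓
  (2) 1 > 0 ✓
  (3) 0 > -6 ✓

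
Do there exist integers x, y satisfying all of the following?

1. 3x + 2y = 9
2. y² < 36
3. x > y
Yes

Take x = 3, y = 0. Substituting into each constraint:
  (1) 3(3) + 2(0) = 9 ✓
  (2) y² = (0)² = 0, and 0 < 36 ✓
  (3) 3 > 0 ✓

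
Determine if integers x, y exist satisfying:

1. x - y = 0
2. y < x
No

The full constraint system is jointly infeasible over the integers. Each constraint and what it forces:

  - x - y = 0: is a linear equation tying the variables together
  - y < x: bounds one variable relative to another variable

From the equation, x − y = 0, i.e. x − y = 0; but x > y requires x − y ≥ 1. Contradiction.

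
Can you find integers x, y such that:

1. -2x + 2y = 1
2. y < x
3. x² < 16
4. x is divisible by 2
No

Even the single constraint (-2x + 2y = 1) is infeasible over the integers.

  - -2x + 2y = 1: every term on the left is divisible by 2, so the LHS ≡ 0 (mod 2), but the RHS 1 is not — no integer solution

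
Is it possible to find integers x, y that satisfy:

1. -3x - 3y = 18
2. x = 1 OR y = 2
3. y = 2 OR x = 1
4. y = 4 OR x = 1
Yes

Take x = 1, y = -7. Substituting into each constraint:
  (1) -3(1) - 3(-7) = 18 ✓
  (2) x = 1, target 1 ✓ (first branch holds)
  (3) x = 1, target 1 ✓ (second branch holds)
  (4) x = 1, target 1 ✓ (second branch holds)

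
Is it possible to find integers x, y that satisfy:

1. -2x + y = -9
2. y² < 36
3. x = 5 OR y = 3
Yes

Take x = 6, y = 3. Substituting into each constraint:
  (1) -2(6) + 3 = -9 ✓
  (2) y² = (3)² = 9, and 9 < 36 ✓
  (3) y = 3, target 3 ✓ (second branch holds)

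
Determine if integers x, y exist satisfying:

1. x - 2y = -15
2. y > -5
Yes

Take x = -15, y = 0. Substituting into each constraint:
  (1) (-15) - 2(0) = -15 ✓
  (2) 0 > -5 ✓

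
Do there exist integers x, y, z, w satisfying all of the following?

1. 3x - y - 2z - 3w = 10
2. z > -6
Yes

Take x = 0, y = 2, z = 0, w = -4. Substituting into each constraint:
  (1) 3(0) + (-2) - 2(0) - 3(-4) = 10 ✓
  (2) 0 > -6 ✓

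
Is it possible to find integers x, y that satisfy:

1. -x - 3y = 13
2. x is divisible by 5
Yes

Take x = -25, y = 4. Substituting into each constraint:
  (1) 25 - 3(4) = 13 ✓
  (2) -25 = 5 × -5, remainder 0 ✓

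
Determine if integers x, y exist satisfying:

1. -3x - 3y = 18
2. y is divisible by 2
Yes

Take x = -6, y = 0. Substituting into each constraint:
  (1) -3(-6) - 3(0) = 18 ✓
  (2) 0 = 2 × 0, remainder 0 ✓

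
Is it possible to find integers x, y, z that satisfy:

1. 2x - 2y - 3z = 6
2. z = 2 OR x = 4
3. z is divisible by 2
Yes

Take x = 4, y = 1, z = 0. Substituting into each constraint:
  (1) 2(4) - 2(1) - 3(0) = 6 ✓
  (2) x = 4, target 4 ✓ (second branch holds)
  (3) 0 = 2 × 0, remainder 0 ✓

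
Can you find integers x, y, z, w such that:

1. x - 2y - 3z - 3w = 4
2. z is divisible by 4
Yes

Take x = 0, y = -2, z = 0, w = 0. Substituting into each constraint:
  (1) 0 - 2(-2) - 3(0) - 3(0) = 4 ✓
  (2) 0 = 4 × 0, remainder 0 ✓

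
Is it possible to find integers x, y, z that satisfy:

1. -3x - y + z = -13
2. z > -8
Yes

Take x = 0, y = 6, z = -7. Substituting into each constraint:
  (1) -3(0) + (-6) + (-7) = -13 ✓
  (2) -7 > -8 ✓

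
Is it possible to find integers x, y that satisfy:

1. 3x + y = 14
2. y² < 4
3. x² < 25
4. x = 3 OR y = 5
No

A contradictory subset is {3x + y = 14, y² < 4, x = 3 OR y = 5}. No integer assignment can satisfy these jointly:

  - 3x + y = 14: is a linear equation tying the variables together
  - y² < 4: restricts y to |y| ≤ 1
  - x = 3 OR y = 5: forces a choice: either x = 3 or y = 5

Split on the disjunction (x = 3 OR y = 5):
  • If x = 3: the equation forces y = 5, but y² < 4 requires |y| ≤ 1.
  • If y = 5: this contradicts y² < 4, which requires |y| ≤ 1.
Both branches are infeasible, so the system has no integer solution.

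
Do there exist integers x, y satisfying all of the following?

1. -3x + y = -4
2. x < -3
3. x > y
Yes

Take x = -4, y = -16. Substituting into each constraint:
  (1) -3(-4) + (-16) = -4 ✓
  (2) -4 < -3 ✓
  (3) -4 > -16 ✓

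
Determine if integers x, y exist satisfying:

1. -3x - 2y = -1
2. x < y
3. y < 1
No

The full constraint system is jointly infeasible over the integers. Each constraint and what it forces:

  - -3x - 2y = -1: is a linear equation tying the variables together
  - x < y: bounds one variable relative to another variable
  - y < 1: bounds one variable relative to a constant

Propagating the comparison: x < y and y ≤ 0 give x ≤ -1. Range argument: with x ∈ [−∞, -1], y ∈ [−∞, 0], the left side of the equation is at least 3, but the right side is -1 < 3. No integer solution exists.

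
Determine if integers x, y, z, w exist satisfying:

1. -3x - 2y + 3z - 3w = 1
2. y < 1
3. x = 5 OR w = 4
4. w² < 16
Yes

Take x = 5, y = -8, z = 0, w = 0. Substituting into each constraint:
  (1) -3(5) - 2(-8) + 3(0) - 3(0) = 1 ✓
  (2) -8 < 1 ✓
  (3) x = 5, target 5 ✓ (first branch holds)
  (4) w² = (0)² = 0, and 0 < 16 ✓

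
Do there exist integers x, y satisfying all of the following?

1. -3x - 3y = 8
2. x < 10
No

Even the single constraint (-3x - 3y = 8) is infeasible over the integers.

  - -3x - 3y = 8: every term on the left is divisible by 3, so the LHS ≡ 0 (mod 3), but the RHS 8 is not — no integer solution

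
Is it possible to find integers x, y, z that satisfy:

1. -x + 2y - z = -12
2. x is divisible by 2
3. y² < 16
Yes

Take x = 0, y = 0, z = 12. Substituting into each constraint:
  (1) 0 + 2(0) + (-12) = -12 ✓
  (2) 0 = 2 × 0, remainder 0 ✓
  (3) y² = (0)² = 0, and 0 < 16 ✓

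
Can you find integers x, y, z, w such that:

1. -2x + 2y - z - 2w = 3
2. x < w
Yes

Take x = -1, y = 0, z = -1, w = 0. Substituting into each constraint:
  (1) -2(-1) + 2(0) + 1 - 2(0) = 3 ✓
  (2) -1 < 0 ✓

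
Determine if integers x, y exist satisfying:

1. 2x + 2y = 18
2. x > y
Yes

Take x = 5, y = 4. Substituting into each constraint:
  (1) 2(5) + 2(4) = 18 ✓
  (2) 5 > 4 ✓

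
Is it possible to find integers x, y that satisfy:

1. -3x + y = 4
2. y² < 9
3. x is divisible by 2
Yes

Take x = -2, y = -2. Substituting into each constraint:
  (1) -3(-2) + (-2) = 4 ✓
  (2) y² = (-2)² = 4, and 4 < 9 ✓
  (3) -2 = 2 × -1, remainder 0 ✓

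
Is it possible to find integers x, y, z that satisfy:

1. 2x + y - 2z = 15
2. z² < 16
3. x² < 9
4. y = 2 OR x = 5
No

A contradictory subset is {2x + y - 2z = 15, x² < 9, y = 2 OR x = 5}. No integer assignment can satisfy these jointly:

  - 2x + y - 2z = 15: is a linear equation tying the variables together
  - x² < 9: restricts x to |x| ≤ 2
  - y = 2 OR x = 5: forces a choice: either y = 2 or x = 5

Split on the disjunction (y = 2 OR x = 5):
  • If y = 2: with y = 2, every remaining term of the linear equation is divisible by 2, so the left side is ≡ 0 (mod 2); but the right side 13 ≡ 1 (mod 2). No integers can satisfy it.
  • If x = 5: this contradicts x² < 9, which requires |x| ≤ 2.
Both branches are infeasible, so the system has no integer solution.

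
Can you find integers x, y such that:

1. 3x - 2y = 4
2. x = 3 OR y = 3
No

The full constraint system is jointly infeasible over the integers. Each constraint and what it forces:

  - 3x - 2y = 4: is a linear equation tying the variables together
  - x = 3 OR y = 3: forces a choice: either x = 3 or y = 3

Split on the disjunction (x = 3 OR y = 3):
  • If x = 3: with x = 3, every remaining term of the linear equation is divisible by 2, so the left side is ≡ 0 (mod 2); but the right side -5 ≡ 1 (mod 2). No integers can satisfy it.
  • If y = 3: with y = 3, every remaining term of the linear equation is divisible by 3, so the left side is ≡ 0 (mod 3); but the right side 10 ≡ 1 (mod 3). No integers can satisfy it.
Both branches are infeasible, so the system has no integer solution.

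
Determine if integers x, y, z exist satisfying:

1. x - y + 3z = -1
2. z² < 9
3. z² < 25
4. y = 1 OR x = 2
Yes

Take x = 2, y = 0, z = -1. Substituting into each constraint:
  (1) 2 + 0 + 3(-1) = -1 ✓
  (2) z² = (-1)² = 1, and 1 < 9 ✓
  (3) z² = (-1)² = 1, and 1 < 25 ✓
  (4) x = 2, target 2 ✓ (second branch holds)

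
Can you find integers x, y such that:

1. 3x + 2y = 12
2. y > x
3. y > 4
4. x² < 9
Yes

Take x = 0, y = 6. Substituting into each constraint:
  (1) 3(0) + 2(6) = 12 ✓
  (2) 6 > 0 ✓
  (3) 6 > 4 ✓
  (4) x² = (0)² = 0, and 0 < 9 ✓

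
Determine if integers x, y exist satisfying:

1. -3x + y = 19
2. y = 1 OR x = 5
Yes

Take x = 5, y = 34. Substituting into each constraint:
  (1) -3(5) + 34 = 19 ✓
  (2) x = 5, target 5 ✓ (second branch holds)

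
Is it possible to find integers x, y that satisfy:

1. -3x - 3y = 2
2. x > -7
No

Even the single constraint (-3x - 3y = 2) is infeasible over the integers.

  - -3x - 3y = 2: every term on the left is divisible by 3, so the LHS ≡ 0 (mod 3), but the RHS 2 is not — no integer solution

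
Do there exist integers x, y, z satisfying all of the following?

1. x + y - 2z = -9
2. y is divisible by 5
Yes

Take x = 1, y = 0, z = 5. Substituting into each constraint:
  (1) 1 + 0 - 2(5) = -9 ✓
  (2) 0 = 5 × 0, remainder 0 ✓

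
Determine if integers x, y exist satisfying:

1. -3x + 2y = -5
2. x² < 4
Yes

Take x = -1, y = -4. Substituting into each constraint:
  (1) -3(-1) + 2(-4) = -5 ✓
  (2) x² = (-1)² = 1, and 1 < 4 ✓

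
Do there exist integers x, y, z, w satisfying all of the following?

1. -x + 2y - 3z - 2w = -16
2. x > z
Yes

Take x = 0, y = 0, z = -2, w = 11. Substituting into each constraint:
  (1) 0 + 2(0) - 3(-2) - 2(11) = -16 ✓
  (2) 0 > -2 ✓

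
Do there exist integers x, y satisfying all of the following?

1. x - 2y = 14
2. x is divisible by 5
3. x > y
Yes

Take x = 0, y = -7. Substituting into each constraint:
  (1) 0 - 2(-7) = 14 ✓
  (2) 0 = 5 × 0, remainder 0 ✓
  (3) 0 > -7 ✓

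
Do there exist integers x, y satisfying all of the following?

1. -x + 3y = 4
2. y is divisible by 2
Yes

Take x = -4, y = 0. Substituting into each constraint:
  (1) 4 + 3(0) = 4 ✓
  (2) 0 = 2 × 0, remainder 0 ✓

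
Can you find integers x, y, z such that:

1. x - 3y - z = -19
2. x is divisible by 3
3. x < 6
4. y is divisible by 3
Yes

Take x = 0, y = 0, z = 19. Substituting into each constraint:
  (1) 0 - 3(0) + (-19) = -19 ✓
  (2) 0 = 3 × 0, remainder 0 ✓
  (3) 0 < 6 ✓
  (4) 0 = 3 × 0, remainder 0 ✓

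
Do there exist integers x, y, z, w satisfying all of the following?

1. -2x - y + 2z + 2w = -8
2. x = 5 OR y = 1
Yes

Take x = 5, y = 2, z = 0, w = 2. Substituting into each constraint:
  (1) -2(5) + (-2) + 2(0) + 2(2) = -8 ✓
  (2) x = 5, target 5 ✓ (first branch holds)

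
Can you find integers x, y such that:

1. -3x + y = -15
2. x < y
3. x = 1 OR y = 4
No

The full constraint system is jointly infeasible over the integers. Each constraint and what it forces:

  - -3x + y = -15: is a linear equation tying the variables together
  - x < y: bounds one variable relative to another variable
  - x = 1 OR y = 4: forces a choice: either x = 1 or y = 4

Split on the disjunction (x = 1 OR y = 4):
  • If x = 1: the equation forces y = -12, giving (x, y) = (1, -12), which violates y > x.
  • If y = 4: with y = 4, every remaining term of the linear equation is divisible by 3, so the left side is ≡ 0 (mod 3); but the right side -19 ≡ 2 (mod 3). No integers can satisfy it.
Both branches are infeasible, so the system has no integer solution.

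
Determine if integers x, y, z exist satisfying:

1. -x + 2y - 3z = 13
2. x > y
Yes

Take x = 3, y = 2, z = -4. Substituting into each constraint:
  (1) (-3) + 2(2) - 3(-4) = 13 ✓
  (2) 3 > 2 ✓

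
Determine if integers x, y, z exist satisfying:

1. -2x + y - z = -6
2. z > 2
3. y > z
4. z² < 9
No

A contradictory subset is {z > 2, z² < 9}. No integer assignment can satisfy these jointly:

  - z > 2: bounds one variable relative to a constant
  - z² < 9: restricts z to |z| ≤ 2

Direct contradiction: the bounds on z require z ≥ 3 and z ≤ 2 simultaneously, which is empty.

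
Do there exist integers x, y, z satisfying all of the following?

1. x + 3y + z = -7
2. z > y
Yes

Take x = -8, y = 0, z = 1. Substituting into each constraint:
  (1) (-8) + 3(0) + 1 = -7 ✓
  (2) 1 > 0 ✓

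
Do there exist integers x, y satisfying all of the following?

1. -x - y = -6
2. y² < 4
Yes

Take x = 6, y = 0. Substituting into each constraint:
  (1) (-6) + 0 = -6 ✓
  (2) y² = (0)² = 0, and 0 < 4 ✓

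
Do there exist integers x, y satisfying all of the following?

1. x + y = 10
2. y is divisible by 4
Yes

Take x = 10, y = 0. Substituting into each constraint:
  (1) 10 + 0 = 10 ✓
  (2) 0 = 4 × 0, remainder 0 ✓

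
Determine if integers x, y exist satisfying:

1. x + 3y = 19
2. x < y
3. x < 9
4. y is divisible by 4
Yes

Take x = -5, y = 8. Substituting into each constraint:
  (1) (-5) + 3(8) = 19 ✓
  (2) -5 < 8 ✓
  (3) -5 < 9 ✓
  (4) 8 = 4 × 2, remainder 0 ✓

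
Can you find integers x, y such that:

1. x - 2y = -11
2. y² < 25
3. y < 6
Yes

Take x = -11, y = 0. Substituting into each constraint:
  (1) (-11) - 2(0) = -11 ✓
  (2) y² = (0)² = 0, and 0 < 25 ✓
  (3) 0 < 6 ✓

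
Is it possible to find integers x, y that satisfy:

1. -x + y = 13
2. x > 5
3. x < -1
No

A contradictory subset is {x > 5, x < -1}. No integer assignment can satisfy these jointly:

  - x > 5: bounds one variable relative to a constant
  - x < -1: bounds one variable relative to a constant

Direct contradiction: the bounds on x require x ≥ 6 and x ≤ -2 simultaneously, which is empty.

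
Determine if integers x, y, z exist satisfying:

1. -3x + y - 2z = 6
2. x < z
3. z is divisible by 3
Yes

Take x = -1, y = 3, z = 0. Substituting into each constraint:
  (1) -3(-1) + 3 - 2(0) = 6 ✓
  (2) -1 < 0 ✓
  (3) 0 = 3 × 0, remainder 0 ✓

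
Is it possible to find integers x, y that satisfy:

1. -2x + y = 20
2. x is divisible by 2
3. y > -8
Yes

Take x = 0, y = 20. Substituting into each constraint:
  (1) -2(0) + 20 = 20 ✓
  (2) 0 = 2 × 0, remainder 0 ✓
  (3) 20 > -8 ✓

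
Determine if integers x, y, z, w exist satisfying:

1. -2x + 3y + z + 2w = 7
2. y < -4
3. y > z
Yes

Take x = -14, y = -5, z = -6, w = 0. Substituting into each constraint:
  (1) -2(-14) + 3(-5) + (-6) + 2(0) = 7 ✓
  (2) -5 < -4 ✓
  (3) -5 > -6 ✓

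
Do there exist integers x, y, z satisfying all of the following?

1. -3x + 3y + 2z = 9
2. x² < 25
Yes

Take x = -3, y = 0, z = 0. Substituting into each constraint:
  (1) -3(-3) + 3(0) + 2(0) = 9 ✓
  (2) x² = (-3)² = 9, and 9 < 25 ✓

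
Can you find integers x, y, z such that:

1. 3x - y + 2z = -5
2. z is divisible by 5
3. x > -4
Yes

Take x = 0, y = 5, z = 0. Substituting into each constraint:
  (1) 3(0) + (-5) + 2(0) = -5 ✓
  (2) 0 = 5 × 0, remainder 0 ✓
  (3) 0 > -4 ✓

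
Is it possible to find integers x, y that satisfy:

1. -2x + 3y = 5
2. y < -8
Yes

Take x = -16, y = -9. Substituting into each constraint:
  (1) -2(-16) + 3(-9) = 5 ✓
  (2) -9 < -8 ✓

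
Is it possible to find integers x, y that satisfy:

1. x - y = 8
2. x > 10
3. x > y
Yes

Take x = 11, y = 3. Substituting into each constraint:
  (1) 11 + (-3) = 8 ✓
  (2) 11 > 10 ✓
  (3) 11 > 3 ✓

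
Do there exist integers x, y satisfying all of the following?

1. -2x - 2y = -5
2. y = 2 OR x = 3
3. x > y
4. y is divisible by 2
No

Even the single constraint (-2x - 2y = -5) is infeasible over the integers.

  - -2x - 2y = -5: every term on the left is divisible by 2, so the LHS ≡ 0 (mod 2), but the RHS -5 is not — no integer solution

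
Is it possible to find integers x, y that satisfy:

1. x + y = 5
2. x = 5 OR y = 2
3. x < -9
No

The full constraint system is jointly infeasible over the integers. Each constraint and what it forces:

  - x + y = 5: is a linear equation tying the variables together
  - x = 5 OR y = 2: forces a choice: either x = 5 or y = 2
  - x < -9: bounds one variable relative to a constant

Split on the disjunction (x = 5 OR y = 2):
  • If x = 5: this contradicts the bound x ≤ -10.
  • If y = 2: the equation forces x = 3, which contradicts the bound x ≤ -10.
Both branches are infeasible, so the system has no integer solution.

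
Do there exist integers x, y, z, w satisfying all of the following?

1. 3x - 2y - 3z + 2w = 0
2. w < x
Yes

Take x = 0, y = -1, z = 0, w = -1. Substituting into each constraint:
  (1) 3(0) - 2(-1) - 3(0) + 2(-1) = 0 ✓
  (2) -1 < 0 ✓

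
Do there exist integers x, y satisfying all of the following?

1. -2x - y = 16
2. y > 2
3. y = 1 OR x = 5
No

The full constraint system is jointly infeasible over the integers. Each constraint and what it forces:

  - -2x - y = 16: is a linear equation tying the variables together
  - y > 2: bounds one variable relative to a constant
  - y = 1 OR x = 5: forces a choice: either y = 1 or x = 5

Split on the disjunction (y = 1 OR x = 5):
  • If y = 1: this contradicts the bound y ≥ 3.
  • If x = 5: the equation forces y = -26, which contradicts the bound y ≥ 3.
Both branches are infeasible, so the system has no integer solution.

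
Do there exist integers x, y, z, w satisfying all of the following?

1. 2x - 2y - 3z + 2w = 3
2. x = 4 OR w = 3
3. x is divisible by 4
Yes

Take x = 0, y = 0, z = 1, w = 3. Substituting into each constraint:
  (1) 2(0) - 2(0) - 3(1) + 2(3) = 3 ✓
  (2) w = 3, target 3 ✓ (second branch holds)
  (3) 0 = 4 × 0, remainder 0 ✓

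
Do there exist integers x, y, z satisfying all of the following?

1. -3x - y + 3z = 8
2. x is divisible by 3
Yes

Take x = 0, y = 1, z = 3. Substituting into each constraint:
  (1) -3(0) + (-1) + 3(3) = 8 ✓
  (2) 0 = 3 × 0, remainder 0 ✓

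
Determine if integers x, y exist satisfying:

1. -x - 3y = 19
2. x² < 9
Yes

Take x = -1, y = -6. Substituting into each constraint:
  (1) 1 - 3(-6) = 19 ✓
  (2) x² = (-1)² = 1, and 1 < 9 ✓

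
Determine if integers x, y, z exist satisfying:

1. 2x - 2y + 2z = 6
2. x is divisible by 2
Yes

Take x = 0, y = 0, z = 3. Substituting into each constraint:
  (1) 2(0) - 2(0) + 2(3) = 6 ✓
  (2) 0 = 2 × 0, remainder 0 ✓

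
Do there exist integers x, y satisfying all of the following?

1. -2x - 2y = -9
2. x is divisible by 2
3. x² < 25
No

Even the single constraint (-2x - 2y = -9) is infeasible over the integers.

  - -2x - 2y = -9: every term on the left is divisible by 2, so the LHS ≡ 0 (mod 2), but the RHS -9 is not — no integer solution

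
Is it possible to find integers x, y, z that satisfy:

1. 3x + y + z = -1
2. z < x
Yes

Take x = 0, y = 0, z = -1. Substituting into each constraint:
  (1) 3(0) + 0 + (-1) = -1 ✓
  (2) -1 < 0 ✓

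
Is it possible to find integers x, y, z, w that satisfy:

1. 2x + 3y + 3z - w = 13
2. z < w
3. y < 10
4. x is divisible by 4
Yes

Take x = 0, y = 5, z = 0, w = 2. Substituting into each constraint:
  (1) 2(0) + 3(5) + 3(0) + (-2) = 13 ✓
  (2) 0 < 2 ✓
  (3) 5 < 10 ✓
  (4) 0 = 4 × 0, remainder 0 ✓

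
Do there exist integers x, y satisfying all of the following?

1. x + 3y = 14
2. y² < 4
Yes

Take x = 14, y = 0. Substituting into each constraint:
  (1) 14 + 3(0) = 14 ✓
  (2) y² = (0)² = 0, and 0 < 4 ✓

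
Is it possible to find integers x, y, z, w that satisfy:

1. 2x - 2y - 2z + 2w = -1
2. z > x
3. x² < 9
No

Even the single constraint (2x - 2y - 2z + 2w = -1) is infeasible over the integers.

  - 2x - 2y - 2z + 2w = -1: every term on the left is divisible by 2, so the LHS ≡ 0 (mod 2), but the RHS -1 is not — no integer solution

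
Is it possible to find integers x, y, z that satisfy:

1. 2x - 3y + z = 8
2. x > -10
Yes

Take x = 4, y = 0, z = 0. Substituting into each constraint:
  (1) 2(4) - 3(0) + 0 = 8 ✓
  (2) 4 > -10 ✓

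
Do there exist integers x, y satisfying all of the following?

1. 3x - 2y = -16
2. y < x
Yes

Take x = -18, y = -19. Substituting into each constraint:
  (1) 3(-18) - 2(-19) = -16 ✓
  (2) -19 < -18 ✓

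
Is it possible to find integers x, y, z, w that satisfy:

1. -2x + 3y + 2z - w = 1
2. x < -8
Yes

Take x = -9, y = -7, z = 2, w = 0. Substituting into each constraint:
  (1) -2(-9) + 3(-7) + 2(2) + 0 = 1 ✓
  (2) -9 < -8 ✓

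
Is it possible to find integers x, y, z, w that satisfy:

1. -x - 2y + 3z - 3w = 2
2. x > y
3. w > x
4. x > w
No

A contradictory subset is {w > x, x > w}. No integer assignment can satisfy these jointly:

  - w > x: bounds one variable relative to another variable
  - x > w: bounds one variable relative to another variable

Direct contradiction: w > x and x > w cannot both hold.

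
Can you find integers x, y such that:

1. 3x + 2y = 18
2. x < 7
Yes

Take x = 0, y = 9. Substituting into each constraint:
  (1) 3(0) + 2(9) = 18 ✓
  (2) 0 < 7 ✓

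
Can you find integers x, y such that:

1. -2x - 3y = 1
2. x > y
Yes

Take x = 1, y = -1. Substituting into each constraint:
  (1) -2(1) - 3(-1) = 1 ✓
  (2) 1 > -1 ✓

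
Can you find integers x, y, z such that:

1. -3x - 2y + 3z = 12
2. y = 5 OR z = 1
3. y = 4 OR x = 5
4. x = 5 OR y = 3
Yes

Take x = 5, y = -12, z = 1. Substituting into each constraint:
  (1) -3(5) - 2(-12) + 3(1) = 12 ✓
  (2) z = 1, target 1 ✓ (second branch holds)
  (3) x = 5, target 5 ✓ (second branch holds)
  (4) x = 5, target 5 ✓ (first branch holds)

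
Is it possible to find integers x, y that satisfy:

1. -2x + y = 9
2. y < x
Yes

Take x = -10, y = -11. Substituting into each constraint:
  (1) -2(-10) + (-11) = 9 ✓
  (2) -11 < -10 ✓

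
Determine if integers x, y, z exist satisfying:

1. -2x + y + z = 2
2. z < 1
Yes

Take x = 0, y = 2, z = 0. Substituting into each constraint:
  (1) -2(0) + 2 + 0 = 2 ✓
  (2) 0 < 1 ✓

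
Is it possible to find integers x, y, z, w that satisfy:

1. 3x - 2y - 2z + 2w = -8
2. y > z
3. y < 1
Yes

Take x = -6, y = -2, z = -3, w = 0. Substituting into each constraint:
  (1) 3(-6) - 2(-2) - 2(-3) + 2(0) = -8 ✓
  (2) -2 > -3 ✓
  (3) -2 < 1 ✓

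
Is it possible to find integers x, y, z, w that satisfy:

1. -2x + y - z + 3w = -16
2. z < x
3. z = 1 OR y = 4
Yes

Take x = 1, y = 4, z = 0, w = -6. Substituting into each constraint:
  (1) -2(1) + 4 + 0 + 3(-6) = -16 ✓
  (2) 0 < 1 ✓
  (3) y = 4, target 4 ✓ (second branch holds)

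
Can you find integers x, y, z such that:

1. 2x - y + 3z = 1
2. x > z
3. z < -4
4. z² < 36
Yes

Take x = 0, y = -16, z = -5. Substituting into each constraint:
  (1) 2(0) + 16 + 3(-5) = 1 ✓
  (2) 0 > -5 ✓
  (3) -5 < -4 ✓
  (4) z² = (-5)² = 25, and 25 < 36 ✓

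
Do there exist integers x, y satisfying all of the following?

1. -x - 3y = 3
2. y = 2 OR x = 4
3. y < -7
No

The full constraint system is jointly infeasible over the integers. Each constraint and what it forces:

  - -x - 3y = 3: is a linear equation tying the variables together
  - y = 2 OR x = 4: forces a choice: either y = 2 or x = 4
  - y < -7: bounds one variable relative to a constant

Split on the disjunction (y = 2 OR x = 4):
  • If y = 2: this contradicts the bound y ≤ -8.
  • If x = 4: with x = 4, every remaining term of the linear equation is divisible by 3, so the left side is ≡ 0 (mod 3); but the right side 7 ≡ 1 (mod 3). No integers can satisfy it.
Both branches are infeasible, so the system has no integer solution.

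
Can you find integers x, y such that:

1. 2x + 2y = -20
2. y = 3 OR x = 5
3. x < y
Yes

Take x = -13, y = 3. Substituting into each constraint:
  (1) 2(-13) + 2(3) = -20 ✓
  (2) y = 3, target 3 ✓ (first branch holds)
  (3) -13 < 3 ✓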